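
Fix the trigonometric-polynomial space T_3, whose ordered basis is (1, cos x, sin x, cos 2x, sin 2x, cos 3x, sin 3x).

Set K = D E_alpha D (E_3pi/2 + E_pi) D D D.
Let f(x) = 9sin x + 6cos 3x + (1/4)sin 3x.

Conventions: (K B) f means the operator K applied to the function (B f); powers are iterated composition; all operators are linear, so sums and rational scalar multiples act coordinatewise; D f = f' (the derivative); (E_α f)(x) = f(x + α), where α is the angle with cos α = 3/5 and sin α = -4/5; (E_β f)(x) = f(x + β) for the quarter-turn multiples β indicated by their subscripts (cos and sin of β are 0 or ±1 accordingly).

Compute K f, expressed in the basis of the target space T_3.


the result is g(x) = -(63/5)cos x - (9/5)sin x + (464859/500)cos 3x - (921213/500)sin 3x

D f = 9cos x + (3/4)cos 3x - 18sin 3x
D D f = -9sin x - 54cos 3x - (9/4)sin 3x
D D D f = -9cos x - (27/4)cos 3x + 162sin 3x
E_3pi/2 (D D D) f = -9sin x + 162cos 3x + (27/4)sin 3x
E_pi (D D D) f = 9cos x + (27/4)cos 3x - 162sin 3x
(E_3pi/2 + E_pi) (D D D) f = 9cos x - 9sin x + (675/4)cos 3x - (621/4)sin 3x
D (E_3pi/2 + E_pi) (D D D) f = -9cos x - 9sin x - (1863/4)cos 3x - (2025/4)sin 3x
E_alpha D (E_3pi/2 + E_pi) (D D D) f = (9/5)cos x - (63/5)sin x + (307071/500)cos 3x + (154953/500)sin 3x
D (E_alpha D) (E_3pi/2 + E_pi) (D D D) f = -(63/5)cos x - (9/5)sin x + (464859/500)cos 3x - (921213/500)sin 3x


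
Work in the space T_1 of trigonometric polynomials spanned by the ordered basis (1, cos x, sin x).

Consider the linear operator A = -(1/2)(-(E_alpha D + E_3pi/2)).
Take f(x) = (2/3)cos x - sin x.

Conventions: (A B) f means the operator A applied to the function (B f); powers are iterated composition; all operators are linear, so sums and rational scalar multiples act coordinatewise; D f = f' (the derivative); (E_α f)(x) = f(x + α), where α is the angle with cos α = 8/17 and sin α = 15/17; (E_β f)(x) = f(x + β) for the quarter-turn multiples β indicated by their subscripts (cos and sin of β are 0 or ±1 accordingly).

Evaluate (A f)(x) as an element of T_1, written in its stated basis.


D f = -cos x - (2/3)sin x
E_alpha D f = -(18/17)cos x + (29/51)sin x
E_3pi/2 f = cos x + (2/3)sin x
(E_alpha D + E_3pi/2) f = -(1/17)cos x + (21/17)sin x
(-(E_alpha D + E_3pi/2)) f = (1/17)cos x - (21/17)sin x
(-(1/2)(-(E_alpha D + E_3pi/2))) f = -(1/34)cos x + (21/34)sin x

the image equals g(x) = -(1/34)cos x + (21/34)sin x


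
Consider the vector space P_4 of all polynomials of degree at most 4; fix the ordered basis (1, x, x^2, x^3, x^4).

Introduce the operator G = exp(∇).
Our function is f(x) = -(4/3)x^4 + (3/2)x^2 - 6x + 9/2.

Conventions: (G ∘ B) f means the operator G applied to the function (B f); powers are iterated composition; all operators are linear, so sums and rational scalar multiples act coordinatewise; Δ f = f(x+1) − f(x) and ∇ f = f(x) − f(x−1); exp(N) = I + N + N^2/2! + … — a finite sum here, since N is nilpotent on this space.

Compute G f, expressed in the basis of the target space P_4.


order-1 term: -(16/3)x^3 + 8x^2 - (7/3)x - 37/6
order-2 term: -8x^2 + 16x - 47/6
order-3 term: -(16/3)x + 8
order-4 term: -4/3
the series for exp(∇) f terminates at order 4
exp(∇) f = -(4/3)x^4 - (16/3)x^3 + (3/2)x^2 + (7/3)x - 17/6

g(x) = -(4/3)x^4 - (16/3)x^3 + (3/2)x^2 + (7/3)x - 17/6


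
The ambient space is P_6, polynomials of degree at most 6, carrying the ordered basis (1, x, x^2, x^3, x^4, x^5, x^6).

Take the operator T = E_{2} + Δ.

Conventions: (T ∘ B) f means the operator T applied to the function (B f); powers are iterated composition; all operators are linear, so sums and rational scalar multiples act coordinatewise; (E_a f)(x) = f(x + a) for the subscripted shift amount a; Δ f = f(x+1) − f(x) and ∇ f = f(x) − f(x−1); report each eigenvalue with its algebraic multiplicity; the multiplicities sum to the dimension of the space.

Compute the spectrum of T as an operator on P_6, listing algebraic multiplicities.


image of 1: 1
image of x: x + 3
image of x^2: x^2 + 6x + 5
image of x^3: x^3 + 9x^2 + 15x + 9
image of x^4: x^4 + 12x^3 + 30x^2 + 36x + 17
image of x^5: x^5 + 15x^4 + 50x^3 + 90x^2 + 85x + 33
image of x^6: x^6 + 18x^5 + 75x^4 + 180x^3 + 255x^2 + 198x + 65
the matrix is upper triangular; its diagonal is (1, 1, 1, 1, 1, 1, 1)
for a triangular matrix the eigenvalues are the diagonal entries, with algebraic multiplicity their repetition count

λ = 1 (multiplicity 7)


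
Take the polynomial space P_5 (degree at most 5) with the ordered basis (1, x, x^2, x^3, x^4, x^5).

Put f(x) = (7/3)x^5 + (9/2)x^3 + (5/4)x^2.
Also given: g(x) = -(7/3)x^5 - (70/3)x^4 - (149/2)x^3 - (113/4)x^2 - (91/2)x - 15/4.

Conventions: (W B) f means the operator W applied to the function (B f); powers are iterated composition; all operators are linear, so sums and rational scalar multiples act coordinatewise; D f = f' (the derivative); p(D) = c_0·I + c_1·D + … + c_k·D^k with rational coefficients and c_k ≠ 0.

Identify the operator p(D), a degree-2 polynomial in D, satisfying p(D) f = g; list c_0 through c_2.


c_0 = -1, c_1 = -2, c_2 = -3/2

D^0 f = (7/3)x^5 + (9/2)x^3 + (5/4)x^2
D^1 f = (35/3)x^4 + (27/2)x^2 + (5/2)x
D^2 f = (140/3)x^3 + 27x + 5/2
matching coefficients of g against c_0 f + c_1 Df + … from the top degree down determines the c_i
solution: c_0 = -1, c_1 = -2, c_2 = -3/2


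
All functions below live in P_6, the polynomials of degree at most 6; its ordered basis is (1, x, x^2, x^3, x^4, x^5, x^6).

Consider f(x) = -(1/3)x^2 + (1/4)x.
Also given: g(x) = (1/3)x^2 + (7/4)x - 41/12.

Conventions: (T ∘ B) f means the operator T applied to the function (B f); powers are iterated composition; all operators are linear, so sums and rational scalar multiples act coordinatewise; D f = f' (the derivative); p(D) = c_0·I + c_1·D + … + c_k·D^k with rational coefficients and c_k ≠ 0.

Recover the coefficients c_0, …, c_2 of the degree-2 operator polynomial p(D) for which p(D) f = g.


D^0 f = -(1/3)x^2 + (1/4)x
D^1 f = -(2/3)x + 1/4
D^2 f = -2/3
matching coefficients of g against c_0 f + c_1 Df + … from the top degree down determines the c_i
solution: c_0 = -1, c_1 = -3, c_2 = 4

p(D) = -I − 3·D + 4·D^2, i.e. c_0 = -1, c_1 = -3, c_2 = 4


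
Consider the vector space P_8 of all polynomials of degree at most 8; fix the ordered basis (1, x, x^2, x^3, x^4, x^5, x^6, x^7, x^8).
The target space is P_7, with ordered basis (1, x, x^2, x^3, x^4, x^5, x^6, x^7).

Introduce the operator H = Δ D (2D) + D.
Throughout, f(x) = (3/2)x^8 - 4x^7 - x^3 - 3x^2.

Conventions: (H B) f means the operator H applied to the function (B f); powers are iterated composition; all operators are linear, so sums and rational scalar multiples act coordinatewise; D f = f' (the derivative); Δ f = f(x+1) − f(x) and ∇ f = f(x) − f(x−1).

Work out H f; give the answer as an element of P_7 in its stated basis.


the image equals g(x) = 12x^7 - 28x^6 + 1008x^5 + 840x^4 - 843x^2 - 678x - 180

D f = 12x^7 - 28x^6 - 3x^2 - 6x
(2D) f = 24x^7 - 56x^6 - 6x^2 - 12x
D (2D) f = 168x^6 - 336x^5 - 12x - 12
Δ D (2D) f = 1008x^5 + 840x^4 - 840x^2 - 672x - 180
D f = 12x^7 - 28x^6 - 3x^2 - 6x
(Δ D (2D) + D) f = 12x^7 - 28x^6 + 1008x^5 + 840x^4 - 843x^2 - 678x - 180


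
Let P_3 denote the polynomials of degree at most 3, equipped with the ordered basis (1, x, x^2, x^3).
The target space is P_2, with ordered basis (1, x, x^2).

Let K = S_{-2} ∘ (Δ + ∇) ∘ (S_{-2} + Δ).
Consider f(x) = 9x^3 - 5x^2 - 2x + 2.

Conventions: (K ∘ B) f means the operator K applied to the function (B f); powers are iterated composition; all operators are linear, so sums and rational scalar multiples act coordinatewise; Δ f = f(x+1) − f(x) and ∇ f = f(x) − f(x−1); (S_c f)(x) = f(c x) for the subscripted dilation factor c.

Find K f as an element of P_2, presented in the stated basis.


the result is g(x) = -1728x^2 - 56x - 102

S_{-2} f = -72x^3 - 20x^2 + 4x + 2
Δ f = 27x^2 + 17x + 2
(S_{-2} + Δ) f = -72x^3 + 7x^2 + 21x + 4
Δ (S_{-2} + Δ) f = -216x^2 - 202x - 44
∇ (S_{-2} + Δ) f = -216x^2 + 230x - 58
(Δ + ∇) (S_{-2} + Δ) f = -432x^2 + 28x - 102
S_{-2} (Δ + ∇) (S_{-2} + Δ) f = -1728x^2 - 56x - 102


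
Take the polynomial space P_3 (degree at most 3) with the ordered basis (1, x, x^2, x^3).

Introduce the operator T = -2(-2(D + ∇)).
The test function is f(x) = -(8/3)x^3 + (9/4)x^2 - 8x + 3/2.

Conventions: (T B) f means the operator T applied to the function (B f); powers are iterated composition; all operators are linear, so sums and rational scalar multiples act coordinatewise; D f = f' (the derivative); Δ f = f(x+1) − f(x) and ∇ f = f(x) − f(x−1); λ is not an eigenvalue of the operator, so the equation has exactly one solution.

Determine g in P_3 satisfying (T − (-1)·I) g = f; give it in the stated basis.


the image equals g(x) = -(8/3)x^3 + (265/4)x^2 - 1100x + 54463/6

write g with unknown coordinates in the stated basis and equate coefficients in (T − (-1)·I) g = f
solving from the highest basis element down gives g = -(8/3)x^3 + (265/4)x^2 - 1100x + 54463/6
check: T g = -64x^2 + 1092x - 27227/3
so T g − (-1)·g = -(8/3)x^3 + (9/4)x^2 - 8x + 3/2 = f ✓


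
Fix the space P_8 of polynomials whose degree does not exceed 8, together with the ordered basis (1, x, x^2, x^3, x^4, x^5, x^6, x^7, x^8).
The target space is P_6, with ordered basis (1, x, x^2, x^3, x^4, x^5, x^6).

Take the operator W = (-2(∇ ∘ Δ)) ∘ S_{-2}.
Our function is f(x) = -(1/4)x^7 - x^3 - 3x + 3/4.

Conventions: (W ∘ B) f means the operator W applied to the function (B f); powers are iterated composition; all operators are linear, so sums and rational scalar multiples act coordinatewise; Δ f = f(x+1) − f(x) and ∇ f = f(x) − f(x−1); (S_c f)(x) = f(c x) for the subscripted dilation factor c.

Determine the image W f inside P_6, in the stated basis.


g(x) = -2688x^5 - 4480x^3 - 992x

S_{-2} f = 32x^7 + 8x^3 + 6x + 3/4
Δ S_{-2} f = 224x^6 + 672x^5 + 1120x^4 + 1120x^3 + 696x^2 + 248x + 46
∇ Δ S_{-2} f = 1344x^5 + 2240x^3 + 496x
(-2(∇ ∘ Δ)) S_{-2} f = -2688x^5 - 4480x^3 - 992x


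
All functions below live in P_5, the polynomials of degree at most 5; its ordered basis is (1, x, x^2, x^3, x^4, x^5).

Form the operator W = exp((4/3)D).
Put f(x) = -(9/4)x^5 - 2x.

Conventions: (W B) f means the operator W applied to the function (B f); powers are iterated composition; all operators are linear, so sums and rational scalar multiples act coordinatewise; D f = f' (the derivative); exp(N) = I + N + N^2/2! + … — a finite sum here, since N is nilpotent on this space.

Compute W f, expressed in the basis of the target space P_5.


order-1 term: -15x^4 - 8/3
order-2 term: -40x^3
order-3 term: -(160/3)x^2
order-4 term: -(320/9)x
order-5 term: -256/27
the series for exp((4/3)D) f terminates at order 5
exp((4/3)D) f = -(9/4)x^5 - 15x^4 - 40x^3 - (160/3)x^2 - (338/9)x - 328/27

the image equals g(x) = -(9/4)x^5 - 15x^4 - 40x^3 - (160/3)x^2 - (338/9)x - 328/27


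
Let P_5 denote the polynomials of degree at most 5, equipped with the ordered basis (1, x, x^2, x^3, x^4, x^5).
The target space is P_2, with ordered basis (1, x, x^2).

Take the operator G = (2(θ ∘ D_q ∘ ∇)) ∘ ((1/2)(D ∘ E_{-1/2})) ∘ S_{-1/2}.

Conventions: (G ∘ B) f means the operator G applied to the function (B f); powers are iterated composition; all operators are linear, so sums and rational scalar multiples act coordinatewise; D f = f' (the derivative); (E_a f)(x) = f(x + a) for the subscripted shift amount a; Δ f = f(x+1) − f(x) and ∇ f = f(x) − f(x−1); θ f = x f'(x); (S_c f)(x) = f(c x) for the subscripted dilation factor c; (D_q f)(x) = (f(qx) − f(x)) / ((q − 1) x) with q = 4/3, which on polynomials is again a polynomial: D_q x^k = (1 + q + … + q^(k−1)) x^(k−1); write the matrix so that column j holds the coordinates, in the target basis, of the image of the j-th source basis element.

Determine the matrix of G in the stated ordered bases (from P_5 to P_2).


image of 1: 0
image of x: 0
image of x^2: 0
image of x^3: 0
image of x^4: (7/4)x
image of x^5: -(185/36)x^2 + (35/8)x
each image's coordinates form column j of the matrix

the matrix is [[0, 0, 0, 0, 0, 0]; [0, 0, 0, 0, 7/4, 35/8]; [0, 0, 0, 0, 0, -185/36]] (rows listed top to bottom)


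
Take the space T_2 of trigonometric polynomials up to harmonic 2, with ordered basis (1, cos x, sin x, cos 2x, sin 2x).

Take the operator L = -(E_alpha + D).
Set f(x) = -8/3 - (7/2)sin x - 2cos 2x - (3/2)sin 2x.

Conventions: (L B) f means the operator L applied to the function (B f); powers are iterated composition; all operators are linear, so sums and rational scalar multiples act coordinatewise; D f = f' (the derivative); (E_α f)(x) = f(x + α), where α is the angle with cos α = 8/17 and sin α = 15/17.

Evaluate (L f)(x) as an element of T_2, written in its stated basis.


E_alpha f = -8/3 - (105/34)cos x - (28/17)sin x - (38/289)cos 2x + (1443/578)sin 2x
D f = -(7/2)cos x - 3cos 2x + 4sin 2x
(E_alpha + D) f = -8/3 - (112/17)cos x - (28/17)sin x - (905/289)cos 2x + (3755/578)sin 2x
(-(E_alpha + D)) f = 8/3 + (112/17)cos x + (28/17)sin x + (905/289)cos 2x - (3755/578)sin 2x

the result is g(x) = 8/3 + (112/17)cos x + (28/17)sin x + (905/289)cos 2x - (3755/578)sin 2x


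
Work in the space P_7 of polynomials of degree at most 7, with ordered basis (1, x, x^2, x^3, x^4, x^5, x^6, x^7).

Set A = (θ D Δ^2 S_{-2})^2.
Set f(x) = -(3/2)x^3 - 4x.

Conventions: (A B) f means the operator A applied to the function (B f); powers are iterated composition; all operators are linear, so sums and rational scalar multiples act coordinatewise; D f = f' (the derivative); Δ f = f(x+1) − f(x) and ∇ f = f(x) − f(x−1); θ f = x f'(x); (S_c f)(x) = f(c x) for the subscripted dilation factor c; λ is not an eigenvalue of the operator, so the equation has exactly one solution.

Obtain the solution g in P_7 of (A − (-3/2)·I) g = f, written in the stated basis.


write g with unknown coordinates in the stated basis and equate coefficients in (A − (-3/2)·I) g = f
solving from the highest basis element down gives g = -x^3 - (8/3)x
check: A g = 0
so A g − (-3/2)·g = -(3/2)x^3 - 4x = f ✓

the result is g(x) = -x^3 - (8/3)x


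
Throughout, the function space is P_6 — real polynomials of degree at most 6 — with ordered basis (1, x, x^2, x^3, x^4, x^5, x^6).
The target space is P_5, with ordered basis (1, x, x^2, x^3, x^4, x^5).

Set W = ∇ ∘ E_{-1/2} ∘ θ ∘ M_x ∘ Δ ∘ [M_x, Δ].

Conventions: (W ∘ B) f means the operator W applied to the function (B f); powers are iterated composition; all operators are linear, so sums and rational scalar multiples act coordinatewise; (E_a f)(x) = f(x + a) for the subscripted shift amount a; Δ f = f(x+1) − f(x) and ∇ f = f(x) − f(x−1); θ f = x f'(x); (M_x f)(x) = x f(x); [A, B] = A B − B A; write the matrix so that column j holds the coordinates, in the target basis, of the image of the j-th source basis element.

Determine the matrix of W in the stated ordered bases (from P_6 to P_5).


image of 1: 0
image of x: -1
image of x^2: -8x + 5
image of x^3: -27x^2 + 18x - 1/4
image of x^4: -64x^3 + 30x^2 + 4x + 3/2
image of x^5: -125x^4 + 20x^3 - (5/2)x^2 + 25x - 41/16
image of x^6: -216x^5 - 45x^4 - 80x^3 + (165/2)x^2 + (35/2)x - 77/16
each image's coordinates form column j of the matrix

the matrix is [[0, -1, 5, -1/4, 3/2, -41/16, -77/16]; [0, 0, -8, 18, 4, 25, 35/2]; [0, 0, 0, -27, 30, -5/2, 165/2]; [0, 0, 0, 0, -64, 20, -80]; [0, 0, 0, 0, 0, -125, -45]; [0, 0, 0, 0, 0, 0, -216]] (rows listed top to bottom)


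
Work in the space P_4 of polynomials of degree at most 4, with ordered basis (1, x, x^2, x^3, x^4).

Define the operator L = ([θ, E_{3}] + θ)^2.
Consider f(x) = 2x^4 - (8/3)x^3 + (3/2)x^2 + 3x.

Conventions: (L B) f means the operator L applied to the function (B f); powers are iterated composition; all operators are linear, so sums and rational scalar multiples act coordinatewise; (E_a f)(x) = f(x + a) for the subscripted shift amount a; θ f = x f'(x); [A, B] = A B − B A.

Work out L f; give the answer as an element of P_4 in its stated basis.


E_{3} f = 2x^4 + (64/3)x^3 + (171/2)x^2 + 156x + 225/2
θ E_{3} f = 8x^4 + 64x^3 + 171x^2 + 156x
θ f = 8x^4 - 8x^3 + 3x^2 + 3x
E_{3} θ f = 8x^4 + 88x^3 + 363x^2 + 669x + 468
[θ, E_{3}] f = -24x^3 - 192x^2 - 513x - 468
θ f = 8x^4 - 8x^3 + 3x^2 + 3x
([θ, E_{3}] + θ) f = 8x^4 - 32x^3 - 189x^2 - 510x - 468
E_{3} ([θ, E_{3}] + θ) f = 8x^4 + 64x^3 - 45x^2 - 1644x - 3915
θ E_{3} ([θ, E_{3}] + θ) f = 32x^4 + 192x^3 - 90x^2 - 1644x
θ ([θ, E_{3}] + θ) f = 32x^4 - 96x^3 - 378x^2 - 510x
E_{3} θ ([θ, E_{3}] + θ) f = 32x^4 + 288x^3 + 486x^2 - 1914x - 4932
[θ, E_{3}] ([θ, E_{3}] + θ) f = -96x^3 - 576x^2 + 270x + 4932
θ ([θ, E_{3}] + θ) f = 32x^4 - 96x^3 - 378x^2 - 510x
([θ, E_{3}] + θ) ([θ, E_{3}] + θ) f = 32x^4 - 192x^3 - 954x^2 - 240x + 4932

the result is g(x) = 32x^4 - 192x^3 - 954x^2 - 240x + 4932


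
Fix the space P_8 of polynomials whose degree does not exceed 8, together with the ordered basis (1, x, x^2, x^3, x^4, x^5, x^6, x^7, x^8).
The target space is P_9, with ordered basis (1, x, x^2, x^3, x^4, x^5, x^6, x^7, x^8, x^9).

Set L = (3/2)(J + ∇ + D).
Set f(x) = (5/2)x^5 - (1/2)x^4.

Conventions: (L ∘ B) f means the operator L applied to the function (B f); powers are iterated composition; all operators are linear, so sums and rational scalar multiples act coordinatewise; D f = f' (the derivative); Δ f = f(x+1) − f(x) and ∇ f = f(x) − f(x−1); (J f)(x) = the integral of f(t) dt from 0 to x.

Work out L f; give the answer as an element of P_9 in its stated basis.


J f = (5/12)x^6 - (1/10)x^5
∇ f = (25/2)x^4 - 27x^3 + 28x^2 - (29/2)x + 3
D f = (25/2)x^4 - 2x^3
(J + ∇ + D) f = (5/12)x^6 - (1/10)x^5 + 25x^4 - 29x^3 + 28x^2 - (29/2)x + 3
((3/2)(J + ∇ + D)) f = (5/8)x^6 - (3/20)x^5 + (75/2)x^4 - (87/2)x^3 + 42x^2 - (87/4)x + 9/2

the result is g(x) = (5/8)x^6 - (3/20)x^5 + (75/2)x^4 - (87/2)x^3 + 42x^2 - (87/4)x + 9/2


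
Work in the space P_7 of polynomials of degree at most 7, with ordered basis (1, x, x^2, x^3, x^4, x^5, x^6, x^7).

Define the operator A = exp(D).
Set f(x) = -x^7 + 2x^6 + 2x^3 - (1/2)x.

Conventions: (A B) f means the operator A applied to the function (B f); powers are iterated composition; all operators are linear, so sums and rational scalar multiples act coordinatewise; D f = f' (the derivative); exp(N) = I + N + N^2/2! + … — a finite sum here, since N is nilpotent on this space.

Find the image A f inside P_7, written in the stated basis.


order-1 term: -7x^6 + 12x^5 + 6x^2 - 1/2
order-2 term: -21x^5 + 30x^4 + 6x
order-3 term: -35x^4 + 40x^3 + 2
order-4 term: -35x^3 + 30x^2
order-5 term: -21x^2 + 12x
order-6 term: -7x + 2
order-7 term: -1
the series for exp(D) f terminates at order 7
exp(D) f = -x^7 - 5x^6 - 9x^5 - 5x^4 + 7x^3 + 15x^2 + (21/2)x + 5/2

g(x) = -x^7 - 5x^6 - 9x^5 - 5x^4 + 7x^3 + 15x^2 + (21/2)x + 5/2


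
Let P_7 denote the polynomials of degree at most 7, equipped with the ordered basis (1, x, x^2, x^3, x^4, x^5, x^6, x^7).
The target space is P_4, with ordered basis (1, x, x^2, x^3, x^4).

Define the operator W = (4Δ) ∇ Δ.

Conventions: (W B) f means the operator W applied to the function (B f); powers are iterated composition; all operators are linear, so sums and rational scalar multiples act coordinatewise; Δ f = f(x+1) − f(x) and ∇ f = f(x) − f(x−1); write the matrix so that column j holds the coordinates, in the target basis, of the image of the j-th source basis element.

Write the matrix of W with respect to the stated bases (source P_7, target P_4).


image of 1: 0
image of x: 0
image of x^2: 0
image of x^3: 24
image of x^4: 96x + 48
image of x^5: 240x^2 + 240x + 120
image of x^6: 480x^3 + 720x^2 + 720x + 240
image of x^7: 840x^4 + 1680x^3 + 2520x^2 + 1680x + 504
each image's coordinates form column j of the matrix

the matrix is [[0, 0, 0, 24, 48, 120, 240, 504]; [0, 0, 0, 0, 96, 240, 720, 1680]; [0, 0, 0, 0, 0, 240, 720, 2520]; [0, 0, 0, 0, 0, 0, 480, 1680]; [0, 0, 0, 0, 0, 0, 0, 840]] (rows listed top to bottom)


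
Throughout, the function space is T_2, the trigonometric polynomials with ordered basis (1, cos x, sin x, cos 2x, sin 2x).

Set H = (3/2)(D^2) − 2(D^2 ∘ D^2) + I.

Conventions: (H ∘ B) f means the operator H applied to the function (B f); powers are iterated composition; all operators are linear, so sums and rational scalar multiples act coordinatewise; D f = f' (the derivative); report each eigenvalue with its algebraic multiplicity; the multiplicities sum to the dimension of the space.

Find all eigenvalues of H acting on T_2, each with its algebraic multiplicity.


image of 1: 1
image of cos x: -(5/2)cos x
image of sin x: -(5/2)sin x
image of cos 2x: -37cos 2x
image of sin 2x: -37sin 2x
the matrix is diagonal; its diagonal is (1, -5/2, -5/2, -37, -37)
for a triangular matrix the eigenvalues are the diagonal entries, with algebraic multiplicity their repetition count

λ = -37 (multiplicity 2), λ = -5/2 (multiplicity 2), λ = 1 (multiplicity 1)


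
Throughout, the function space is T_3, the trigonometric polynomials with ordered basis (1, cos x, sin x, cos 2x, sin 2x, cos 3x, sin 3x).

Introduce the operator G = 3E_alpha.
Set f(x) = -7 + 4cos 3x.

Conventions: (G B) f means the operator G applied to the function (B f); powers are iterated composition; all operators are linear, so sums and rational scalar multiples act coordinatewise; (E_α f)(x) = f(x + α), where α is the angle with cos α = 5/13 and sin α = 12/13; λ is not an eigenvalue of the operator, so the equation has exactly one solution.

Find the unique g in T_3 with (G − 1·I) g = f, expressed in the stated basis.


the result is g(x) = -7/2 - (8302/8545)cos 3x - (2484/8545)sin 3x

write g with unknown coordinates in the stated basis and equate coefficients in (G − 1·I) g = f
solving from the highest basis element down gives g = -7/2 - (8302/8545)cos 3x - (2484/8545)sin 3x
check: G g = -21/2 + (25878/8545)cos 3x - (2484/8545)sin 3x
so G g − 1·g = -7 + 4cos 3x = f ✓


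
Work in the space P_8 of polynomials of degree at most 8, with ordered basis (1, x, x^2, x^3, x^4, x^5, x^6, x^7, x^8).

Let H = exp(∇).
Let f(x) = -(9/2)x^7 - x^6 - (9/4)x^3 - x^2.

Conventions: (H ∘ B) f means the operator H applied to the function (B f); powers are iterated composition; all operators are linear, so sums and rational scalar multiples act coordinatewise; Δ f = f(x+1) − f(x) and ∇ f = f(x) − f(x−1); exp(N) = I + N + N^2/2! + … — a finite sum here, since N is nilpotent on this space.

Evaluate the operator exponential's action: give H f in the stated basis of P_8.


order-1 term: -(63/2)x^6 + (177/2)x^5 - (285/2)x^4 + (275/2)x^3 - (345/4)x^2 + (121/4)x - 19/4
order-2 term: -(189/2)x^5 + (915/2)x^4 - (2085/2)x^3 + (2625/2)x^2 - (3573/4)x + 1033/4
order-3 term: -(315/2)x^4 + 925x^3 - (4545/2)x^2 + 2685x - 5067/4
order-4 term: -(315/2)x^3 + 930x^2 - (3975/2)x + 1510
order-5 term: -(189/2)x^2 + (933/2)x - 615
order-6 term: -(63/2)x + 187/2
order-7 term: -9/2
the series for exp(∇) f terminates at order 7
exp(∇) f = -(9/2)x^7 - (65/2)x^6 - 6x^5 + (315/2)x^4 - (559/4)x^3 - (847/4)x^2 + (539/2)x - 117/4

the image equals g(x) = -(9/2)x^7 - (65/2)x^6 - 6x^5 + (315/2)x^4 - (559/4)x^3 - (847/4)x^2 + (539/2)x - 117/4


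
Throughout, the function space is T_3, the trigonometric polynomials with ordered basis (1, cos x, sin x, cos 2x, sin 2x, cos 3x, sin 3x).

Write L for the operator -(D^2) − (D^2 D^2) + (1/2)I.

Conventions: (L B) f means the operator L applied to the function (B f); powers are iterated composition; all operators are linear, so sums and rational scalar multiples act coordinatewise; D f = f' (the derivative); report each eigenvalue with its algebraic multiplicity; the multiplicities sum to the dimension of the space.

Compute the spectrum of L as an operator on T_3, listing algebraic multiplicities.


λ = -143/2 (multiplicity 2), λ = -23/2 (multiplicity 2), λ = 1/2 (multiplicity 3)

image of 1: 1/2
image of cos x: (1/2)cos x
image of sin x: (1/2)sin x
image of cos 2x: -(23/2)cos 2x
image of sin 2x: -(23/2)sin 2x
image of cos 3x: -(143/2)cos 3x
image of sin 3x: -(143/2)sin 3x
the matrix is diagonal; its diagonal is (1/2, 1/2, 1/2, -23/2, -23/2, -143/2, -143/2)
for a triangular matrix the eigenvalues are the diagonal entries, with algebraic multiplicity their repetition count


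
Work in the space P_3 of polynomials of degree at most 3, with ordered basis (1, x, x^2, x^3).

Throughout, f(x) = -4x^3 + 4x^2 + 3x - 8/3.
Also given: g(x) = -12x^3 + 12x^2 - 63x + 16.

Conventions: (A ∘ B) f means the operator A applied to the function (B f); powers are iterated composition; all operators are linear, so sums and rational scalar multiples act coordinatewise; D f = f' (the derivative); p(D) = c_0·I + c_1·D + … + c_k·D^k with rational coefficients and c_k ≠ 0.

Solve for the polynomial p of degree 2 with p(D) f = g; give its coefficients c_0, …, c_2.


D^0 f = -4x^3 + 4x^2 + 3x - 8/3
D^1 f = -12x^2 + 8x + 3
D^2 f = -24x + 8
matching coefficients of g against c_0 f + c_1 Df + … from the top degree down determines the c_i
solution: c_0 = 3, c_1 = 0, c_2 = 3

c_0 = 3, c_1 = 0, c_2 = 3


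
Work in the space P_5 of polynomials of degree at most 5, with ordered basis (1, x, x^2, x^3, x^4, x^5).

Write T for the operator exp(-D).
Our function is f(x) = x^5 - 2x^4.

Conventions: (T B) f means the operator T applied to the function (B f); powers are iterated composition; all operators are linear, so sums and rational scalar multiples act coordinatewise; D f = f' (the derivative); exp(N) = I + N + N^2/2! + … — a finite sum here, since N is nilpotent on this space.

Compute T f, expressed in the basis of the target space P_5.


g(x) = x^5 - 7x^4 + 18x^3 - 22x^2 + 13x - 3

order-1 term: -5x^4 + 8x^3
order-2 term: 10x^3 - 12x^2
order-3 term: -10x^2 + 8x
order-4 term: 5x - 2
order-5 term: -1
the series for exp(-D) f terminates at order 5
exp(-D) f = x^5 - 7x^4 + 18x^3 - 22x^2 + 13x - 3


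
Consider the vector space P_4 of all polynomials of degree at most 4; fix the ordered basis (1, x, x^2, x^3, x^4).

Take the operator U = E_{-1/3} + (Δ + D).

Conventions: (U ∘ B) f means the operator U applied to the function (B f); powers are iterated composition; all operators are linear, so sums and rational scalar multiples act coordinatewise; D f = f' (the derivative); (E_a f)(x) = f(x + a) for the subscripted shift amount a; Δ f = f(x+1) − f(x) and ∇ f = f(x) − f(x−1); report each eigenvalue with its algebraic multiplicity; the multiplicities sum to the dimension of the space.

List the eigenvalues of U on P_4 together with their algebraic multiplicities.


λ = 1 (multiplicity 5)

image of 1: 1
image of x: x + 5/3
image of x^2: x^2 + (10/3)x + 10/9
image of x^3: x^3 + 5x^2 + (10/3)x + 26/27
image of x^4: x^4 + (20/3)x^3 + (20/3)x^2 + (104/27)x + 82/81
the matrix is upper triangular; its diagonal is (1, 1, 1, 1, 1)
for a triangular matrix the eigenvalues are the diagonal entries, with algebraic multiplicity their repetition count


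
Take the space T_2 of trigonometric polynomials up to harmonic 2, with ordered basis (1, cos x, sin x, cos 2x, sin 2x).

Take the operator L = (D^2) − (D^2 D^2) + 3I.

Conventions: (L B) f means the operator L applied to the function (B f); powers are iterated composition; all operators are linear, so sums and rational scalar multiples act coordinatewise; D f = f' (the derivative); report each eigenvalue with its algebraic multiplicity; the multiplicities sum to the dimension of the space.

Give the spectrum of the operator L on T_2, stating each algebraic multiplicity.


λ = -17 (multiplicity 2), λ = 1 (multiplicity 2), λ = 3 (multiplicity 1)

image of 1: 3
image of cos x: cos x
image of sin x: sin x
image of cos 2x: -17cos 2x
image of sin 2x: -17sin 2x
the matrix is diagonal; its diagonal is (3, 1, 1, -17, -17)
for a triangular matrix the eigenvalues are the diagonal entries, with algebraic multiplicity their repetition count


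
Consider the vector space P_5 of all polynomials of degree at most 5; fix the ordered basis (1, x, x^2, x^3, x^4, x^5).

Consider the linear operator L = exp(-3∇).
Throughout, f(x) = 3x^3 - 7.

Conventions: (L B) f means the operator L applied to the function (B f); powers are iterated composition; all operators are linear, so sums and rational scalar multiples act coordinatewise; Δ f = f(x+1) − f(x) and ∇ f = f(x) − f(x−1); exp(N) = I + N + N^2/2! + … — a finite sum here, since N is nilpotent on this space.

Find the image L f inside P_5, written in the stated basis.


order-1 term: -27x^2 + 27x - 9
order-2 term: 81x - 81
order-3 term: -81
the series for exp(-3∇) f terminates at order 3
exp(-3∇) f = 3x^3 - 27x^2 + 108x - 178

the result is g(x) = 3x^3 - 27x^2 + 108x - 178


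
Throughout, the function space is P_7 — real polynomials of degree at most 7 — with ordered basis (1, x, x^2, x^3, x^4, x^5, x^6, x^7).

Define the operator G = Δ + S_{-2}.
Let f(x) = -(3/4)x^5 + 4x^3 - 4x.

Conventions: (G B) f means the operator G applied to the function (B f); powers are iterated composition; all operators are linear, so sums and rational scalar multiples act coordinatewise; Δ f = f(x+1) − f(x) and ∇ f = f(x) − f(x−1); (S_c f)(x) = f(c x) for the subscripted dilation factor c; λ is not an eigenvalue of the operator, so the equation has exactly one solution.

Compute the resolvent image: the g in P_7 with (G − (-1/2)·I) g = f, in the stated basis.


write g with unknown coordinates in the stated basis and equate coefficients in (G − (-1/2)·I) g = f
solving from the highest basis element down gives g = (1/42)x^5 - (5/693)x^4 - (5254/10395)x^3 + (9158/31185)x^2 + (39433/18711)x - 357811/280665
check: G g = -(16/21)x^5 + (5/1386)x^4 + (44207/10395)x^3 - (4579/31185)x^2 - (189121/37422)x + 357811/561330
so G g − (-1/2)·g = -(3/4)x^5 + 4x^3 - 4x = f ✓

the result is g(x) = (1/42)x^5 - (5/693)x^4 - (5254/10395)x^3 + (9158/31185)x^2 + (39433/18711)x - 357811/280665


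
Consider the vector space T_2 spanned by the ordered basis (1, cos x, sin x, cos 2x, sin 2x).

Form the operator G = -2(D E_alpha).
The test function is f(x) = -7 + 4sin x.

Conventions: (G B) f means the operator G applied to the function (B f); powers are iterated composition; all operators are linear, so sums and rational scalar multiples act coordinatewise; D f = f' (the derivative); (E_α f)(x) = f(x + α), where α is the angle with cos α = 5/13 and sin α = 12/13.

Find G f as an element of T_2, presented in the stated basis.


E_alpha f = -7 + (48/13)cos x + (20/13)sin x
D E_alpha f = (20/13)cos x - (48/13)sin x
(-2(D E_alpha)) f = -(40/13)cos x + (96/13)sin x

g(x) = -(40/13)cos x + (96/13)sin x


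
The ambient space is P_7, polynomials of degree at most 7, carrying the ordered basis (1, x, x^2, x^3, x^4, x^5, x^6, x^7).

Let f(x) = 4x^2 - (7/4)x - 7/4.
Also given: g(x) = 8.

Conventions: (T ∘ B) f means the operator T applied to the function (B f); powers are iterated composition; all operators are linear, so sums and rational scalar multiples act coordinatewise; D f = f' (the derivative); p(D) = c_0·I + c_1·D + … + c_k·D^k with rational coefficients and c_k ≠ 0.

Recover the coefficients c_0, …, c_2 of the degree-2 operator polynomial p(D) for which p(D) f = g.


D^0 f = 4x^2 - (7/4)x - 7/4
D^1 f = 8x - 7/4
D^2 f = 8
matching coefficients of g against c_0 f + c_1 Df + … from the top degree down determines the c_i
solution: c_0 = 0, c_1 = 0, c_2 = 1

p(D) = D^2, i.e. c_0 = 0, c_1 = 0, c_2 = 1


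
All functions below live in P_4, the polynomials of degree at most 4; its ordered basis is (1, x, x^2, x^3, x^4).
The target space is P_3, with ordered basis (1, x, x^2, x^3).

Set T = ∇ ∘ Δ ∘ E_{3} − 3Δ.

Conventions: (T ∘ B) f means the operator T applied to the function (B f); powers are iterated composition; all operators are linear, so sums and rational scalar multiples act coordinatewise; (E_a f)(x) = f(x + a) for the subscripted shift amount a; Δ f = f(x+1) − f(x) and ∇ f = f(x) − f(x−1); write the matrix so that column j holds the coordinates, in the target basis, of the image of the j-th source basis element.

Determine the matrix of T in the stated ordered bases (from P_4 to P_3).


the matrix is [[0, -3, -1, 15, 107]; [0, 0, -6, -3, 60]; [0, 0, 0, -9, -6]; [0, 0, 0, 0, -12]] (rows listed top to bottom)

image of 1: 0
image of x: -3
image of x^2: -6x - 1
image of x^3: -9x^2 - 3x + 15
image of x^4: -12x^3 - 6x^2 + 60x + 107
each image's coordinates form column j of the matrix


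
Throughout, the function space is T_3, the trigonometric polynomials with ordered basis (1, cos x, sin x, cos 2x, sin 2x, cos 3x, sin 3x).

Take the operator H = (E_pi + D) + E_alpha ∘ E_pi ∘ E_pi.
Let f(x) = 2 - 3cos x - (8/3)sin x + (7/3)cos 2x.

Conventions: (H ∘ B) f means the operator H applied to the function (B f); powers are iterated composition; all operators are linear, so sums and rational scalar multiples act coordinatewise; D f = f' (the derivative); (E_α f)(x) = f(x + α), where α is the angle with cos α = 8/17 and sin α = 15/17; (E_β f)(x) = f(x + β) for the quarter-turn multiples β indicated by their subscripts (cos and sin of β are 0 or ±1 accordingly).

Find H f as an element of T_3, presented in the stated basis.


the image equals g(x) = 4 - (175/51)cos x + (120/17)sin x + (896/867)cos 2x - (5726/867)sin 2x

E_pi f = 2 + 3cos x + (8/3)sin x + (7/3)cos 2x
D f = -(8/3)cos x + 3sin x - (14/3)sin 2x
(E_pi + D) f = 2 + (1/3)cos x + (17/3)sin x + (7/3)cos 2x - (14/3)sin 2x
E_pi f = 2 + 3cos x + (8/3)sin x + (7/3)cos 2x
E_pi E_pi f = 2 - 3cos x - (8/3)sin x + (7/3)cos 2x
E_alpha E_pi E_pi f = 2 - (64/17)cos x + (71/51)sin x - (1127/867)cos 2x - (560/289)sin 2x
((E_pi + D) + E_alpha ∘ E_pi ∘ E_pi) f = 4 - (175/51)cos x + (120/17)sin x + (896/867)cos 2x - (5726/867)sin 2x


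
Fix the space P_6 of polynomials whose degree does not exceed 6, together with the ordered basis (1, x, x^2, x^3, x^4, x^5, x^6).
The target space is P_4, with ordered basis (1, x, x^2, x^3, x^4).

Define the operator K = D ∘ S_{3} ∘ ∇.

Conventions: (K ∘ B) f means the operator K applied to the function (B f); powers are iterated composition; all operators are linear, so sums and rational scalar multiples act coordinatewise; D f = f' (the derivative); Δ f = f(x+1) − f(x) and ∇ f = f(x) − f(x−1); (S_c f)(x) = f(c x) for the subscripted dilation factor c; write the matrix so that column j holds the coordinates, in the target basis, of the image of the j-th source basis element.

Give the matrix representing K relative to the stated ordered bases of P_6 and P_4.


the matrix is [[0, 0, 6, -9, 12, -15, 18]; [0, 0, 0, 54, -108, 180, -270]; [0, 0, 0, 0, 324, -810, 1620]; [0, 0, 0, 0, 0, 1620, -4860]; [0, 0, 0, 0, 0, 0, 7290]] (rows listed top to bottom)

image of 1: 0
image of x: 0
image of x^2: 6
image of x^3: 54x - 9
image of x^4: 324x^2 - 108x + 12
image of x^5: 1620x^3 - 810x^2 + 180x - 15
image of x^6: 7290x^4 - 4860x^3 + 1620x^2 - 270x + 18
each image's coordinates form column j of the matrix


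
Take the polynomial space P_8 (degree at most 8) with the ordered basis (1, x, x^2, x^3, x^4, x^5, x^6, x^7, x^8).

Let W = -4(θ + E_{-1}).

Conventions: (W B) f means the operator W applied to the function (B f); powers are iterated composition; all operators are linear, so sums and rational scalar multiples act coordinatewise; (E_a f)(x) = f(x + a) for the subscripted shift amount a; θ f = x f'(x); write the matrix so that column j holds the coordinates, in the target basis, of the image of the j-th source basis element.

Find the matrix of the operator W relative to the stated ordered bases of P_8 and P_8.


the matrix is [[-4, 4, -4, 4, -4, 4, -4, 4, -4]; [0, -8, 8, -12, 16, -20, 24, -28, 32]; [0, 0, -12, 12, -24, 40, -60, 84, -112]; [0, 0, 0, -16, 16, -40, 80, -140, 224]; [0, 0, 0, 0, -20, 20, -60, 140, -280]; [0, 0, 0, 0, 0, -24, 24, -84, 224]; [0, 0, 0, 0, 0, 0, -28, 28, -112]; [0, 0, 0, 0, 0, 0, 0, -32, 32]; [0, 0, 0, 0, 0, 0, 0, 0, -36]] (rows listed top to bottom)

image of 1: -4
image of x: -8x + 4
image of x^2: -12x^2 + 8x - 4
image of x^3: -16x^3 + 12x^2 - 12x + 4
image of x^4: -20x^4 + 16x^3 - 24x^2 + 16x - 4
image of x^5: -24x^5 + 20x^4 - 40x^3 + 40x^2 - 20x + 4
image of x^6: -28x^6 + 24x^5 - 60x^4 + 80x^3 - 60x^2 + 24x - 4
image of x^7: -32x^7 + 28x^6 - 84x^5 + 140x^4 - 140x^3 + 84x^2 - 28x + 4
image of x^8: -36x^8 + 32x^7 - 112x^6 + 224x^5 - 280x^4 + 224x^3 - 112x^2 + 32x - 4
each image's coordinates form column j of the matrix


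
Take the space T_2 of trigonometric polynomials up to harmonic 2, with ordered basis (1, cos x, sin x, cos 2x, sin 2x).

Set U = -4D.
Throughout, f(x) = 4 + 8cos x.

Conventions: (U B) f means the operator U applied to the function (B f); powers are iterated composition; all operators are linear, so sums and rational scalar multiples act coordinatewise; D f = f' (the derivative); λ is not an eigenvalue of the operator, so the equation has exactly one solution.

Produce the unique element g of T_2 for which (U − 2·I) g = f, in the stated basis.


write g with unknown coordinates in the stated basis and equate coefficients in (U − 2·I) g = f
solving from the highest basis element down gives g = -2 - (4/5)cos x - (8/5)sin x
check: U g = (32/5)cos x - (16/5)sin x
so U g − 2·g = 4 + 8cos x = f ✓

the image equals g(x) = -2 - (4/5)cos x - (8/5)sin x


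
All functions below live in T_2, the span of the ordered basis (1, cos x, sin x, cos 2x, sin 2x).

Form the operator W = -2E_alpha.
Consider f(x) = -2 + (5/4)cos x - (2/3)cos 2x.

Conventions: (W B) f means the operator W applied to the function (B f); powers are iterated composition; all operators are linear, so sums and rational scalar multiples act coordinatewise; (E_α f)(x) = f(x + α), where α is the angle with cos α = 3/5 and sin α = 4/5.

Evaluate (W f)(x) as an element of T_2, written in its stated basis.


the image equals g(x) = 4 - (3/2)cos x + 2sin x - (28/75)cos 2x - (32/25)sin 2x

E_alpha f = -2 + (3/4)cos x - sin x + (14/75)cos 2x + (16/25)sin 2x
(-2E_alpha) f = 4 - (3/2)cos x + 2sin x - (28/75)cos 2x - (32/25)sin 2x


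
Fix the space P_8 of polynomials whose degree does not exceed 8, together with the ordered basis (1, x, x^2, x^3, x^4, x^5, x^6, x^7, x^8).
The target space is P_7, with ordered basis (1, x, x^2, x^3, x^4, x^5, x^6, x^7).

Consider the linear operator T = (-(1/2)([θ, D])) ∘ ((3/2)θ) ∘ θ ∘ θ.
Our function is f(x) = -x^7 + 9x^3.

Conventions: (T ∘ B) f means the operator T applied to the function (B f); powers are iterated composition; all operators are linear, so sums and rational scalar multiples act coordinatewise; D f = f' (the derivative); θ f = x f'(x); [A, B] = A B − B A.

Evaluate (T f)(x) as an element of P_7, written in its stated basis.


g(x) = -(7203/4)x^6 + (2187/4)x^2

θ f = -7x^7 + 27x^3
θ θ f = -49x^7 + 81x^3
θ (θ ∘ θ) f = -343x^7 + 243x^3
((3/2)θ) (θ ∘ θ) f = -(1029/2)x^7 + (729/2)x^3
D ((3/2)θ) (θ ∘ θ) f = -(7203/2)x^6 + (2187/2)x^2
θ D ((3/2)θ) (θ ∘ θ) f = -21609x^6 + 2187x^2
θ ((3/2)θ) (θ ∘ θ) f = -(7203/2)x^7 + (2187/2)x^3
D θ ((3/2)θ) (θ ∘ θ) f = -(50421/2)x^6 + (6561/2)x^2
[θ, D] ((3/2)θ) (θ ∘ θ) f = (7203/2)x^6 - (2187/2)x^2
(-(1/2)([θ, D])) ((3/2)θ) (θ ∘ θ) f = -(7203/4)x^6 + (2187/4)x^2


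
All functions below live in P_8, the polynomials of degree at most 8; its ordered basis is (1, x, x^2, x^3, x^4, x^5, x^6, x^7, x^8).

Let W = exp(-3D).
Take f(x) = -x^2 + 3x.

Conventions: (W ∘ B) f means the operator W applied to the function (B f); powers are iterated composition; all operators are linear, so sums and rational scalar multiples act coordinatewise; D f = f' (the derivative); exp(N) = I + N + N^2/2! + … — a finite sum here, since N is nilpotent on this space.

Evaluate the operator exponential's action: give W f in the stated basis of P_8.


order-1 term: 6x - 9
order-2 term: -9
the series for exp(-3D) f terminates at order 2
exp(-3D) f = -x^2 + 9x - 18

the result is g(x) = -x^2 + 9x - 18
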